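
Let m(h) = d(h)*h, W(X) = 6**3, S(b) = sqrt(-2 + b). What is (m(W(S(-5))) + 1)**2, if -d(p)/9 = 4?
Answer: 60450625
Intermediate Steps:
d(p) = -36 (d(p) = -9*4 = -36)
W(X) = 216
m(h) = -36*h
(m(W(S(-5))) + 1)**2 = (-36*216 + 1)**2 = (-7776 + 1)**2 = (-7775)**2 = 60450625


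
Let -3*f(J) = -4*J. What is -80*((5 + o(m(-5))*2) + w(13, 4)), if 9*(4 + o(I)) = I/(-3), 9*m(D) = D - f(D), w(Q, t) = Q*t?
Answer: -2856880/729 ≈ -3918.9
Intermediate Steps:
f(J) = 4*J/3 (f(J) = -(-4)*J/3 = 4*J/3)
m(D) = -D/27 (m(D) = (D - 4*D/3)/9 = (-D/3)/9 = -D/27)
o(I) = -4 - I/27 (o(I) = -4 + (I/(-3))/9 = -4 + (I*(-⅓))/9 = -4 + (-I/3)/9 = -4 - I/27)
-80*((5 + o(m(-5))*2) + w(13, 4)) = -80*((5 + (-4 - (-1)*(-5)/729)*2) + 13*4) = -80*((5 + (-4 - 1/27*5/27)*2) + 52) = -80*((5 + (-4 - 5/729)*2) + 52) = -80*((5 - 2921/729*2) + 52) = -80*((5 - 5842/729) + 52) = -80*(-2197/729 + 52) = -80*35711/729 = -2856880/729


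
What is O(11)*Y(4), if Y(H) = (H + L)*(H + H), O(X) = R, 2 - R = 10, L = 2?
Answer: -384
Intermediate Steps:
R = -8 (R = 2 - 1*10 = 2 - 10 = -8)
O(X) = -8
Y(H) = 2*H*(2 + H) (Y(H) = (H + 2)*(H + H) = (2 + H)*(2*H) = 2*H*(2 + H))
O(11)*Y(4) = -16*4*(2 + 4) = -16*4*6 = -8*48 = -384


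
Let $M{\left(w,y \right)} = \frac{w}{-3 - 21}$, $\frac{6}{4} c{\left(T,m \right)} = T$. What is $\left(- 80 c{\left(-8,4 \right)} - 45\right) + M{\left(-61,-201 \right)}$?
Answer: $\frac{9221}{24} \approx 384.21$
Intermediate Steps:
$c{\left(T,m \right)} = \frac{2 T}{3}$
$M{\left(w,y \right)} = - \frac{w}{24}$ ($M{\left(w,y \right)} = \frac{w}{-24} = - \frac{w}{24}$)
$\left(- 80 c{\left(-8,4 \right)} - 45\right) + M{\left(-61,-201 \right)} = \left(- 80 \cdot \frac{2}{3} \left(-8\right) - 45\right) - - \frac{61}{24} = \left(\left(-80\right) \left(- \frac{16}{3}\right) - 45\right) + \frac{61}{24} = \left(\frac{1280}{3} - 45\right) + \frac{61}{24} = \frac{1145}{3} + \frac{61}{24} = \frac{9221}{24}$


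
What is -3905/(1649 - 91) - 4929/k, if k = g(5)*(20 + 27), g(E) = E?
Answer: -8597057/366130 ≈ -23.481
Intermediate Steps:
k = 235 (k = 5*(20 + 27) = 5*47 = 235)
-3905/(1649 - 91) - 4929/k = -3905/(1649 - 91) - 4929/235 = -3905/1558 - 4929*1/235 = -3905*1/1558 - 4929/235 = -3905/1558 - 4929/235 = -8597057/366130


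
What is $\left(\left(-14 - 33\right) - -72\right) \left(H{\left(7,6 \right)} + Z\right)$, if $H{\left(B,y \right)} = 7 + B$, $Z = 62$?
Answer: $1900$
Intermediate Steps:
$\left(\left(-14 - 33\right) - -72\right) \left(H{\left(7,6 \right)} + Z\right) = \left(\left(-14 - 33\right) - -72\right) \left(\left(7 + 7\right) + 62\right) = \left(\left(-14 - 33\right) + 72\right) \left(14 + 62\right) = \left(-47 + 72\right) 76 = 25 \cdot 76 = 1900$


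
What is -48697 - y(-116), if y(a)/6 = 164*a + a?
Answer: 66143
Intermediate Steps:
y(a) = 990*a (y(a) = 6*(164*a + a) = 6*(165*a) = 990*a)
-48697 - y(-116) = -48697 - 990*(-116) = -48697 - 1*(-114840) = -48697 + 114840 = 66143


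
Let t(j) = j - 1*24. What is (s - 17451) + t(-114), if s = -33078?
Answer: -50667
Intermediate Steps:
t(j) = -24 + j (t(j) = j - 24 = -24 + j)
(s - 17451) + t(-114) = (-33078 - 17451) + (-24 - 114) = -50529 - 138 = -50667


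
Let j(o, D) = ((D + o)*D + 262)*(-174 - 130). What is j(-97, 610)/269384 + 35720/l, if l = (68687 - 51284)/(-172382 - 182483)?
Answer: -427038584113688/586011219 ≈ -7.2872e+5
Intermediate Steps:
l = -17403/354865 (l = 17403/(-354865) = 17403*(-1/354865) = -17403/354865 ≈ -0.049041)
j(o, D) = -79648 - 304*D*(D + o) (j(o, D) = (D*(D + o) + 262)*(-304) = (262 + D*(D + o))*(-304) = -79648 - 304*D*(D + o))
j(-97, 610)/269384 + 35720/l = (-79648 - 304*610² - 304*610*(-97))/269384 + 35720/(-17403/354865) = (-79648 - 304*372100 + 17987680)*(1/269384) + 35720*(-354865/17403) = (-79648 - 113118400 + 17987680)*(1/269384) - 12675777800/17403 = -95210368*1/269384 - 12675777800/17403 = -11901296/33673 - 12675777800/17403 = -427038584113688/586011219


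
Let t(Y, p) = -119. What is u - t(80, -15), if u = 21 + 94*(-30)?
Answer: -2680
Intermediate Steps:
u = -2799 (u = 21 - 2820 = -2799)
u - t(80, -15) = -2799 - 1*(-119) = -2799 + 119 = -2680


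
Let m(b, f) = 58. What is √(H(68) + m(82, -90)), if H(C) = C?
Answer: 3*√14 ≈ 11.225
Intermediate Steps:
√(H(68) + m(82, -90)) = √(68 + 58) = √126 = 3*√14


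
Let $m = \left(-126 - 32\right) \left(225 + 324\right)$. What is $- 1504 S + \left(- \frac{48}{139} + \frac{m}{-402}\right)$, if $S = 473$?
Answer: $- \frac{6623187389}{9313} \approx -7.1118 \cdot 10^{5}$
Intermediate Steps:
$m = -86742$ ($m = \left(-158\right) 549 = -86742$)
$- 1504 S + \left(- \frac{48}{139} + \frac{m}{-402}\right) = \left(-1504\right) 473 - \left(- \frac{14457}{67} + \frac{48}{139}\right) = -711392 - - \frac{2006307}{9313} = -711392 + \left(- \frac{48}{139} + \frac{14457}{67}\right) = -711392 + \frac{2006307}{9313} = - \frac{6623187389}{9313}$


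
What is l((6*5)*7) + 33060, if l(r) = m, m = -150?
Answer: 32910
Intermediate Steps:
l(r) = -150
l((6*5)*7) + 33060 = -150 + 33060 = 32910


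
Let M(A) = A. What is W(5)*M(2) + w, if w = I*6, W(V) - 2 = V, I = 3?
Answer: 32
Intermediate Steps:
W(V) = 2 + V
w = 18 (w = 3*6 = 18)
W(5)*M(2) + w = (2 + 5)*2 + 18 = 7*2 + 18 = 14 + 18 = 32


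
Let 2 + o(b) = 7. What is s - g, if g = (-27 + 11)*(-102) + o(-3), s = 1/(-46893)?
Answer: -76763842/46893 ≈ -1637.0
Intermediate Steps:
o(b) = 5 (o(b) = -2 + 7 = 5)
s = -1/46893 ≈ -2.1325e-5
g = 1637 (g = (-27 + 11)*(-102) + 5 = -16*(-102) + 5 = 1632 + 5 = 1637)
s - g = -1/46893 - 1*1637 = -1/46893 - 1637 = -76763842/46893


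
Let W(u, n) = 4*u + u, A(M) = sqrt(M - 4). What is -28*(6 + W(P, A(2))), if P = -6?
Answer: 672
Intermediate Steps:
A(M) = sqrt(-4 + M)
W(u, n) = 5*u
-28*(6 + W(P, A(2))) = -28*(6 + 5*(-6)) = -28*(6 - 30) = -28*(-24) = 672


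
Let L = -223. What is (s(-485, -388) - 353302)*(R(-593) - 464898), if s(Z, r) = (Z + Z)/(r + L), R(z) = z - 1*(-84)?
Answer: 100465804366664/611 ≈ 1.6443e+11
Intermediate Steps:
R(z) = 84 + z (R(z) = z + 84 = 84 + z)
s(Z, r) = 2*Z/(-223 + r) (s(Z, r) = (Z + Z)/(r - 223) = (2*Z)/(-223 + r) = 2*Z/(-223 + r))
(s(-485, -388) - 353302)*(R(-593) - 464898) = (2*(-485)/(-223 - 388) - 353302)*((84 - 593) - 464898) = (2*(-485)/(-611) - 353302)*(-509 - 464898) = (2*(-485)*(-1/611) - 353302)*(-465407) = (970/611 - 353302)*(-465407) = -215866552/611*(-465407) = 100465804366664/611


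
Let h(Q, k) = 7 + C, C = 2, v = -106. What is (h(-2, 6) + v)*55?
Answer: -5335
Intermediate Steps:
h(Q, k) = 9 (h(Q, k) = 7 + 2 = 9)
(h(-2, 6) + v)*55 = (9 - 106)*55 = -97*55 = -5335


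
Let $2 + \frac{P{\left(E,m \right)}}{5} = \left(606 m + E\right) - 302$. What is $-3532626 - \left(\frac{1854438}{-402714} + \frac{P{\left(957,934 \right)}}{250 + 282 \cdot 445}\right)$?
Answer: $- \frac{5962780109258491}{1687908612} \approx -3.5326 \cdot 10^{6}$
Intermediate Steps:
$P{\left(E,m \right)} = -1520 + 5 E + 3030 m$ ($P{\left(E,m \right)} = -10 + 5 \left(\left(606 m + E\right) - 302\right) = -10 + 5 \left(\left(E + 606 m\right) - 302\right) = -10 + 5 \left(-302 + E + 606 m\right) = -10 + \left(-1510 + 5 E + 3030 m\right) = -1520 + 5 E + 3030 m$)
$-3532626 - \left(\frac{1854438}{-402714} + \frac{P{\left(957,934 \right)}}{250 + 282 \cdot 445}\right) = -3532626 - \left(\frac{1854438}{-402714} + \frac{-1520 + 5 \cdot 957 + 3030 \cdot 934}{250 + 282 \cdot 445}\right) = -3532626 - \left(1854438 \left(- \frac{1}{402714}\right) + \frac{-1520 + 4785 + 2830020}{250 + 125490}\right) = -3532626 - \left(- \frac{309073}{67119} + \frac{2833285}{125740}\right) = -3532626 - \left(- \frac{309073}{67119} + 2833285 \cdot \frac{1}{125740}\right) = -3532626 - \left(- \frac{309073}{67119} + \frac{566657}{25148}\right) = -3532626 - \frac{30260883379}{1687908612} = - \frac{5962780109258491}{1687908612}$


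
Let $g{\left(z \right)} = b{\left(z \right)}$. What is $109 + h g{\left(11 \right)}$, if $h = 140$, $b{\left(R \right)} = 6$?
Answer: $949$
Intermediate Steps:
$g{\left(z \right)} = 6$
$109 + h g{\left(11 \right)} = 109 + 140 \cdot 6 = 109 + 840 = 949$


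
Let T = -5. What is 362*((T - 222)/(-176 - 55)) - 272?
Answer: 19342/231 ≈ 83.732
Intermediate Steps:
362*((T - 222)/(-176 - 55)) - 272 = 362*((-5 - 222)/(-176 - 55)) - 272 = 362*(-227/(-231)) - 272 = 362*(-227*(-1/231)) - 272 = 362*(227/231) - 272 = 82174/231 - 272 = 19342/231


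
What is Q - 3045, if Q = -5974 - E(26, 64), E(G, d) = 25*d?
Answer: -10619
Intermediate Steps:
Q = -7574 (Q = -5974 - 25*64 = -5974 - 1*1600 = -5974 - 1600 = -7574)
Q - 3045 = -7574 - 3045 = -10619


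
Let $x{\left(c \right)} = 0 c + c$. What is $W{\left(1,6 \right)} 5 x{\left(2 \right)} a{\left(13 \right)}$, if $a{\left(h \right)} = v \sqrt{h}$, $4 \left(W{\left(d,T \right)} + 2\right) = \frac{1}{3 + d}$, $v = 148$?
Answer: $- \frac{5735 \sqrt{13}}{2} \approx -10339.0$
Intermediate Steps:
$W{\left(d,T \right)} = -2 + \frac{1}{4 \left(3 + d\right)}$
$a{\left(h \right)} = 148 \sqrt{h}$
$x{\left(c \right)} = c$ ($x{\left(c \right)} = 0 + c = c$)
$W{\left(1,6 \right)} 5 x{\left(2 \right)} a{\left(13 \right)} = \frac{-23 - 8}{4 \left(3 + 1\right)} 5 \cdot 2 \cdot 148 \sqrt{13} = \frac{-23 - 8}{4 \cdot 4} \cdot 5 \cdot 2 \cdot 148 \sqrt{13} = \frac{1}{4} \cdot \frac{1}{4} \left(-31\right) 5 \cdot 2 \cdot 148 \sqrt{13} = \left(- \frac{31}{16}\right) 5 \cdot 2 \cdot 148 \sqrt{13} = \left(- \frac{155}{16}\right) 2 \cdot 148 \sqrt{13} = - \frac{155 \cdot 148 \sqrt{13}}{8} = - \frac{5735 \sqrt{13}}{2}$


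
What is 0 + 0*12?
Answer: 0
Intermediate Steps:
0 + 0*12 = 0 + 0 = 0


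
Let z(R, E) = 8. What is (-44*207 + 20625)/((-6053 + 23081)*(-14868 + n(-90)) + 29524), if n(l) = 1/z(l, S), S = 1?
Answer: -2094/46025573 ≈ -4.5496e-5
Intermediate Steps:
n(l) = ⅛ (n(l) = 1/8 = ⅛)
(-44*207 + 20625)/((-6053 + 23081)*(-14868 + n(-90)) + 29524) = (-44*207 + 20625)/((-6053 + 23081)*(-14868 + ⅛) + 29524) = (-9108 + 20625)/(17028*(-118943/8) + 29524) = 11517/(-506340351/2 + 29524) = 11517/(-506281303/2) = 11517*(-2/506281303) = -2094/46025573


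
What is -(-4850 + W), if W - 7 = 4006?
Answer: 837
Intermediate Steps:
W = 4013 (W = 7 + 4006 = 4013)
-(-4850 + W) = -(-4850 + 4013) = -1*(-837) = 837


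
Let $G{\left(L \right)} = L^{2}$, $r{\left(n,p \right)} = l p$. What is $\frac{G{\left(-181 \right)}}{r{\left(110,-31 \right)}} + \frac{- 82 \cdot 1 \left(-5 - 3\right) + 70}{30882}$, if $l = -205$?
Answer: $\frac{169389822}{32709185} \approx 5.1787$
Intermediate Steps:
$r{\left(n,p \right)} = - 205 p$
$\frac{G{\left(-181 \right)}}{r{\left(110,-31 \right)}} + \frac{- 82 \cdot 1 \left(-5 - 3\right) + 70}{30882} = \frac{\left(-181\right)^{2}}{\left(-205\right) \left(-31\right)} + \frac{- 82 \cdot 1 \left(-5 - 3\right) + 70}{30882} = \frac{32761}{6355} + \left(- 82 \cdot 1 \left(-8\right) + 70\right) \frac{1}{30882} = 32761 \cdot \frac{1}{6355} + \left(\left(-82\right) \left(-8\right) + 70\right) \frac{1}{30882} = \frac{32761}{6355} + \left(656 + 70\right) \frac{1}{30882} = \frac{32761}{6355} + 726 \cdot \frac{1}{30882} = \frac{32761}{6355} + \frac{121}{5147} = \frac{169389822}{32709185}$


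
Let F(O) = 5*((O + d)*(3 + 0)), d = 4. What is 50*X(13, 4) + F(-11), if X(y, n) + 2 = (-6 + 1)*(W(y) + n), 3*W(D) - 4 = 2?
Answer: -1705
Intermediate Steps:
W(D) = 2 (W(D) = 4/3 + (⅓)*2 = 4/3 + ⅔ = 2)
X(y, n) = -12 - 5*n (X(y, n) = -2 + (-6 + 1)*(2 + n) = -2 - 5*(2 + n) = -2 + (-10 - 5*n) = -12 - 5*n)
F(O) = 60 + 15*O (F(O) = 5*((O + 4)*(3 + 0)) = 5*((4 + O)*3) = 5*(12 + 3*O) = 60 + 15*O)
50*X(13, 4) + F(-11) = 50*(-12 - 5*4) + (60 + 15*(-11)) = 50*(-12 - 20) + (60 - 165) = 50*(-32) - 105 = -1600 - 105 = -1705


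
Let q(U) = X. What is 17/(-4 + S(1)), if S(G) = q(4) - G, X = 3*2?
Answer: 17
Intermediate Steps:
X = 6
q(U) = 6
S(G) = 6 - G
17/(-4 + S(1)) = 17/(-4 + (6 - 1*1)) = 17/(-4 + (6 - 1)) = 17/(-4 + 5) = 17/1 = 17*1 = 17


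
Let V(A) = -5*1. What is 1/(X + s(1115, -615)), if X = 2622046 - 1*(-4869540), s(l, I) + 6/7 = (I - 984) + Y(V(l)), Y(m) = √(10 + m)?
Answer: 367009321/2748894728589164 - 49*√5/2748894728589164 ≈ 1.3351e-7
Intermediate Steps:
V(A) = -5
s(l, I) = -6894/7 + I + √5 (s(l, I) = -6/7 + ((I - 984) + √(10 - 5)) = -6/7 + ((-984 + I) + √5) = -6/7 + (-984 + I + √5) = -6894/7 + I + √5)
X = 7491586 (X = 2622046 + 4869540 = 7491586)
1/(X + s(1115, -615)) = 1/(7491586 + (-6894/7 - 615 + √5)) = 1/(7491586 + (-11199/7 + √5)) = 1/(52429903/7 + √5)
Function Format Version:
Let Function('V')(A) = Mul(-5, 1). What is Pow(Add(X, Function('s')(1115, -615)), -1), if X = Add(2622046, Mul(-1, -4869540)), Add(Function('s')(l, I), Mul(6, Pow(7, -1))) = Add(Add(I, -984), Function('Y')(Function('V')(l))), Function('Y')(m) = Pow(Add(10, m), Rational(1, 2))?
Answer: Add(Rational(367009321, 2748894728589164), Mul(Rational(-49, 2748894728589164), Pow(5, Rational(1, 2)))) ≈ 1.3351e-7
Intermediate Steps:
Function('V')(A) = -5
Function('s')(l, I) = Add(Rational(-6894, 7), I, Pow(5, Rational(1, 2))) (Function('s')(l, I) = Add(Rational(-6, 7), Add(Add(I, -984), Pow(Add(10, -5), Rational(1, 2)))) = Add(Rational(-6, 7), Add(Add(-984, I), Pow(5, Rational(1, 2)))) = Add(Rational(-6, 7), Add(-984, I, Pow(5, Rational(1, 2)))) = Add(Rational(-6894, 7), I, Pow(5, Rational(1, 2))))
X = 7491586 (X = Add(2622046, 4869540) = 7491586)
Pow(Add(X, Function('s')(1115, -615)), -1) = Pow(Add(7491586, Add(Rational(-6894, 7), -615, Pow(5, Rational(1, 2)))), -1) = Pow(Add(7491586, Add(Rational(-11199, 7), Pow(5, Rational(1, 2)))), -1) = Pow(Add(Rational(52429903, 7), Pow(5, Rational(1, 2))), -1)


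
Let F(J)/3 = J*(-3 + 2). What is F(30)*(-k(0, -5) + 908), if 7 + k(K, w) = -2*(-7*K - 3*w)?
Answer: -85050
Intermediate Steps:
F(J) = -3*J (F(J) = 3*(J*(-3 + 2)) = 3*(J*(-1)) = 3*(-J) = -3*J)
k(K, w) = -7 + 6*w + 14*K (k(K, w) = -7 - 2*(-7*K - 3*w) = -7 + (6*w + 14*K) = -7 + 6*w + 14*K)
F(30)*(-k(0, -5) + 908) = (-3*30)*(-(-7 + 6*(-5) + 14*0) + 908) = -90*(-(-7 - 30 + 0) + 908) = -90*(-1*(-37) + 908) = -90*(37 + 908) = -90*945 = -85050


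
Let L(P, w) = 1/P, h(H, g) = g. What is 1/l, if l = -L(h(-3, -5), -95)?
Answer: 5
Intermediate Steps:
L(P, w) = 1/P
l = ⅕ (l = -1/(-5) = -1*(-⅕) = ⅕ ≈ 0.20000)
1/l = 1/(⅕) = 5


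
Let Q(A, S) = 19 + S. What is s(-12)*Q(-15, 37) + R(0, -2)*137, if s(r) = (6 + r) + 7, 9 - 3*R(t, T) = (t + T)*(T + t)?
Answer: 853/3 ≈ 284.33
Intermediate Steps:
R(t, T) = 3 - (T + t)²/3 (R(t, T) = 3 - (t + T)*(T + t)/3 = 3 - (T + t)*(T + t)/3 = 3 - (T + t)²/3)
s(r) = 13 + r
s(-12)*Q(-15, 37) + R(0, -2)*137 = (13 - 12)*(19 + 37) + (3 - (-2 + 0)²/3)*137 = 1*56 + (3 - ⅓*(-2)²)*137 = 56 + (3 - ⅓*4)*137 = 56 + (3 - 4/3)*137 = 56 + (5/3)*137 = 56 + 685/3 = 853/3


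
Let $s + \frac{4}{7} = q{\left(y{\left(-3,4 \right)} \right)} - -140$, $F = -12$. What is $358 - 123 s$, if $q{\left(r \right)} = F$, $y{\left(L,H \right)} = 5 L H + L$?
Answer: $- \frac{107210}{7} \approx -15316.0$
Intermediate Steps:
$y{\left(L,H \right)} = L + 5 H L$ ($y{\left(L,H \right)} = 5 H L + L = L + 5 H L$)
$q{\left(r \right)} = -12$
$s = \frac{892}{7}$ ($s = - \frac{4}{7} - -128 = - \frac{4}{7} + \left(-12 + 140\right) = - \frac{4}{7} + 128 = \frac{892}{7} \approx 127.43$)
$358 - 123 s = 358 - \frac{109716}{7} = - \frac{107210}{7}$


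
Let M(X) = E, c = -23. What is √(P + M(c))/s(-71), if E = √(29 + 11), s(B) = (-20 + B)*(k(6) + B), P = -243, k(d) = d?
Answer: √(-243 + 2*√10)/5915 ≈ 0.0026009*I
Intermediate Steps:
s(B) = (-20 + B)*(6 + B)
E = 2*√10 (E = √40 = 2*√10 ≈ 6.3246)
M(X) = 2*√10
√(P + M(c))/s(-71) = √(-243 + 2*√10)/(-120 + (-71)² - 14*(-71)) = √(-243 + 2*√10)/(-120 + 5041 + 994) = √(-243 + 2*√10)/5915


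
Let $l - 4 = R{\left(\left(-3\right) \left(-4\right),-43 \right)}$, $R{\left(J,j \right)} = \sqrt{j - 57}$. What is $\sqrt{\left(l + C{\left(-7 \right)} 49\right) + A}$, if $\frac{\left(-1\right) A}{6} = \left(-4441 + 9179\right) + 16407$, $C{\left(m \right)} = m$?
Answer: $\sqrt{-127209 + 10 i} \approx 0.014 + 356.66 i$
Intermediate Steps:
$R{\left(J,j \right)} = \sqrt{-57 + j}$
$A = -126870$ ($A = - 6 \left(\left(-4441 + 9179\right) + 16407\right) = - 6 \left(4738 + 16407\right) = \left(-6\right) 21145 = -126870$)
$l = 4 + 10 i$ ($l = 4 + \sqrt{-57 - 43} = 4 + \sqrt{-100} = 4 + 10 i \approx 4.0 + 10.0 i$)
$\sqrt{\left(l + C{\left(-7 \right)} 49\right) + A} = \sqrt{\left(\left(4 + 10 i\right) - 343\right) - 126870} = \sqrt{\left(-339 + 10 i\right) - 126870} = \sqrt{-127209 + 10 i}$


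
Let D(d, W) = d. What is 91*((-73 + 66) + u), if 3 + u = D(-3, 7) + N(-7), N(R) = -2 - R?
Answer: -728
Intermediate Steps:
u = -1 (u = -3 + (-3 + (-2 - 1*(-7))) = -3 + (-3 + (-2 + 7)) = -3 + (-3 + 5) = -3 + 2 = -1)
91*((-73 + 66) + u) = 91*((-73 + 66) - 1) = 91*(-7 - 1) = 91*(-8) = -728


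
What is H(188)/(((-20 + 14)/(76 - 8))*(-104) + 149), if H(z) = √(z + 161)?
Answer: 17*√349/2689 ≈ 0.11811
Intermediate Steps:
H(z) = √(161 + z)
H(188)/(((-20 + 14)/(76 - 8))*(-104) + 149) = √(161 + 188)/(((-20 + 14)/(76 - 8))*(-104) + 149) = √349/(-6/68*(-104) + 149) = √349/(-6*1/68*(-104) + 149) = √349/(-3/34*(-104) + 149) = √349/(156/17 + 149) = √349/(2689/17) = √349*(17/2689) = 17*√349/2689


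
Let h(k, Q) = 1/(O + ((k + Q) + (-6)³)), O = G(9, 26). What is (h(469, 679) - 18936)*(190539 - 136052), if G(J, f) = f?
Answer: -988431612569/958 ≈ -1.0318e+9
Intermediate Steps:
O = 26
h(k, Q) = 1/(-190 + Q + k) (h(k, Q) = 1/(26 + ((k + Q) + (-6)³)) = 1/(26 + ((Q + k) - 216)) = 1/(26 + (-216 + Q + k)) = 1/(-190 + Q + k))
(h(469, 679) - 18936)*(190539 - 136052) = (1/(-190 + 679 + 469) - 18936)*(190539 - 136052) = (1/958 - 18936)*54487 = -18140687/958*54487 = -988431612569/958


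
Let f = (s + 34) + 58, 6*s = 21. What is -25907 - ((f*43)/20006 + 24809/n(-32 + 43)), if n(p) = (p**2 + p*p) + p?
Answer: -263252229249/10123036 ≈ -26005.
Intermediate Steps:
s = 7/2 (s = (1/6)*21 = 7/2 ≈ 3.5000)
n(p) = p + 2*p**2 (n(p) = (p**2 + p**2) + p = 2*p**2 + p = p + 2*p**2)
f = 191/2 (f = (7/2 + 34) + 58 = 75/2 + 58 = 191/2 ≈ 95.500)
-25907 - ((f*43)/20006 + 24809/n(-32 + 43)) = -25907 - (((191/2)*43)/20006 + 24809/(((-32 + 43)*(1 + 2*(-32 + 43))))) = -25907 - ((8213/2)*(1/20006) + 24809/((11*(1 + 2*11)))) = -25907 - (8213/40012 + 24809/((11*(1 + 22)))) = -25907 - (8213/40012 + 24809/((11*23))) = -25907 - (8213/40012 + 24809/253) = -25907 - 1*994735597/10123036 = -25907 - 994735597/10123036 = -263252229249/10123036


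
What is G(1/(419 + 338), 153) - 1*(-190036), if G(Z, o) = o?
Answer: 190189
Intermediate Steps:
G(1/(419 + 338), 153) - 1*(-190036) = 153 - 1*(-190036) = 153 + 190036 = 190189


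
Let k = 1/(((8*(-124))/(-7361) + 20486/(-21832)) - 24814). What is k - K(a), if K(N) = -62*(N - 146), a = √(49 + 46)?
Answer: -18049107596548056/1993935872315 + 62*√95 ≈ -8447.7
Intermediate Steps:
a = √95 ≈ 9.7468
K(N) = 9052 - 62*N (K(N) = -62*(-146 + N) = 9052 - 62*N)
k = -80352676/1993935872315 (k = 1/((-992*(-1/7361) + 20486*(-1/21832)) - 24814) = 1/((992/7361 - 10243/10916) - 24814) = 1/(-64570051/80352676 - 24814) = 1/(-1993935872315/80352676) = -80352676/1993935872315 ≈ -4.0299e-5)
k - K(a) = -80352676/1993935872315 - (9052 - 62*√95) = -80352676/1993935872315 + (-9052 + 62*√95) = -18049107596548056/1993935872315 + 62*√95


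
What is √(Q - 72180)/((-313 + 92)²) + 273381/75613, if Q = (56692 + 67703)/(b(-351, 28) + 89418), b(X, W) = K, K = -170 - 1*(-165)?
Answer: 273381/75613 + I*√577045209660285/4367020333 ≈ 3.6155 + 0.0055007*I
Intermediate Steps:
K = -5 (K = -170 + 165 = -5)
b(X, W) = -5
Q = 124395/89413 (Q = (56692 + 67703)/(-5 + 89418) = 124395/89413 ≈ 1.3912)
√(Q - 72180)/((-313 + 92)²) + 273381/75613 = √(124395/89413 - 72180)/((-313 + 92)²) + 273381/75613 = √(-6453705945/89413)/((-221)²) + 273381*(1/75613) = (I*√577045209660285/89413)/48841 + 273381/75613 = (I*√577045209660285/89413)*(1/48841) + 273381/75613 = I*√577045209660285/4367020333 + 273381/75613 = 273381/75613 + I*√577045209660285/4367020333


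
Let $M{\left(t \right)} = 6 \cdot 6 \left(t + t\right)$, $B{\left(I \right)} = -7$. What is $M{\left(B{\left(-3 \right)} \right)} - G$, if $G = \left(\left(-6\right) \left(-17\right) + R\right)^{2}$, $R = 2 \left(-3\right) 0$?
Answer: $-10908$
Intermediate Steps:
$R = 0$ ($R = \left(-6\right) 0 = 0$)
$M{\left(t \right)} = 72 t$ ($M{\left(t \right)} = 36 \cdot 2 t = 72 t$)
$G = 10404$ ($G = \left(\left(-6\right) \left(-17\right) + 0\right)^{2} = \left(102 + 0\right)^{2} = 102^{2} = 10404$)
$M{\left(B{\left(-3 \right)} \right)} - G = 72 \left(-7\right) - 10404 = -504 - 10404 = -10908$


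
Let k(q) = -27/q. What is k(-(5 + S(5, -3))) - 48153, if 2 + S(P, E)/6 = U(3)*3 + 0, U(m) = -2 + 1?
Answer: -1203852/25 ≈ -48154.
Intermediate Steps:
U(m) = -1
S(P, E) = -30 (S(P, E) = -12 + 6*(-1*3 + 0) = -12 + 6*(-3 + 0) = -12 + 6*(-3) = -12 - 18 = -30)
k(-(5 + S(5, -3))) - 48153 = -27*(-1/(5 - 30)) - 48153 = -27/((-1*(-25))) - 48153 = -27/25 - 48153 = -1203852/25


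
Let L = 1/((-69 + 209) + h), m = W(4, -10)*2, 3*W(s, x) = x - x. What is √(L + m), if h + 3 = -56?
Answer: ⅑ ≈ 0.11111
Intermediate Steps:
h = -59 (h = -3 - 56 = -59)
W(s, x) = 0 (W(s, x) = (x - x)/3 = (⅓)*0 = 0)
m = 0 (m = 0*2 = 0)
L = 1/81 (L = 1/((-69 + 209) - 59) = 1/(140 - 59) = 1/81 ≈ 0.012346)
√(L + m) = √(1/81 + 0) = √(1/81) = ⅑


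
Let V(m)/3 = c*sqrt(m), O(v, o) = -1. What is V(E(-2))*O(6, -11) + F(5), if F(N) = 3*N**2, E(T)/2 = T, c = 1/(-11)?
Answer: 75 + 6*I/11 ≈ 75.0 + 0.54545*I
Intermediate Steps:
c = -1/11 ≈ -0.090909
E(T) = 2*T
V(m) = -3*sqrt(m)/11 (V(m) = 3*(-sqrt(m)/11) = -3*sqrt(m)/11)
V(E(-2))*O(6, -11) + F(5) = -3*2*I/11*(-1) + 3*5**2 = -6*I/11*(-1) + 3*25 = -6*I/11*(-1) + 75 = 6*I/11 + 75 = 75 + 6*I/11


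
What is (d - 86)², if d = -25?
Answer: 12321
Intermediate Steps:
(d - 86)² = (-25 - 86)² = (-111)² = 12321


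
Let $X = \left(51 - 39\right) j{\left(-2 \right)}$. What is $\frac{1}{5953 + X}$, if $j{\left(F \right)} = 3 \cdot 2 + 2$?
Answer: $\frac{1}{6049} \approx 0.00016532$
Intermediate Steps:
$j{\left(F \right)} = 8$ ($j{\left(F \right)} = 6 + 2 = 8$)
$X = 96$ ($X = \left(51 - 39\right) 8 = 12 \cdot 8 = 96$)
$\frac{1}{5953 + X} = \frac{1}{5953 + 96} = \frac{1}{6049}$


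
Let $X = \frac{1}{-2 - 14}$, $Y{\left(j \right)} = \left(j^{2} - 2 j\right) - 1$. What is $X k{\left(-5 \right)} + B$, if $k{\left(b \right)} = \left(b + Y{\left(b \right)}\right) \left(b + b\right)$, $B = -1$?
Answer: $\frac{137}{8} \approx 17.125$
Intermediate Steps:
$Y{\left(j \right)} = -1 + j^{2} - 2 j$
$k{\left(b \right)} = 2 b \left(-1 + b^{2} - b\right)$ ($k{\left(b \right)} = \left(b - \left(1 - b^{2} + 2 b\right)\right) \left(b + b\right) = \left(-1 + b^{2} - b\right) 2 b = 2 b \left(-1 + b^{2} - b\right)$)
$X = - \frac{1}{16}$ ($X = \frac{1}{-16} = - \frac{1}{16} \approx -0.0625$)
$X k{\left(-5 \right)} + B = - \frac{2 \left(-5\right) \left(-1 + \left(-5\right)^{2} - -5\right)}{16} - 1 = - \frac{2 \left(-5\right) \left(-1 + 25 + 5\right)}{16} - 1 = - \frac{2 \left(-5\right) 29}{16} - 1 = \left(- \frac{1}{16}\right) \left(-290\right) - 1 = \frac{145}{8} - 1 = \frac{137}{8}$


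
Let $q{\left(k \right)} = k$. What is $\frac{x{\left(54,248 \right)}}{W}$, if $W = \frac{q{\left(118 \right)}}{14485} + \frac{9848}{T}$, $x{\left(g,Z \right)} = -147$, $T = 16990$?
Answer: $- \frac{241178147}{964354} \approx -250.09$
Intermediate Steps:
$W = \frac{2893062}{4922003}$ ($W = \frac{118}{14485} + \frac{9848}{16990} = 118 \cdot \frac{1}{14485} + 9848 \cdot \frac{1}{16990} = \frac{118}{14485} + \frac{4924}{8495} = \frac{2893062}{4922003} \approx 0.58778$)
$\frac{x{\left(54,248 \right)}}{W} = - \frac{147}{\frac{2893062}{4922003}} = \left(-147\right) \frac{4922003}{2893062} = - \frac{241178147}{964354}$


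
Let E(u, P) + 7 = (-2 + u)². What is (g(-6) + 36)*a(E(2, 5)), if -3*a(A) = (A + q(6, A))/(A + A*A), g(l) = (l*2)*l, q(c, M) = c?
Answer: 6/7 ≈ 0.85714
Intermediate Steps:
E(u, P) = -7 + (-2 + u)²
g(l) = 2*l² (g(l) = (2*l)*l = 2*l²)
a(A) = -(6 + A)/(3*(A + A²)) (a(A) = -(A + 6)/(3*(A + A*A)) = -(6 + A)/(3*(A + A²)))
(g(-6) + 36)*a(E(2, 5)) = (2*(-6)² + 36)*((-6 - (-7 + (-2 + 2)²))/(3*(-7 + (-2 + 2)²)*(1 + (-7 + (-2 + 2)²)))) = (2*36 + 36)*((-6 - (-7 + 0²))/(3*(-7 + 0²)*(1 + (-7 + 0²)))) = (72 + 36)*((-6 - (-7 + 0))/(3*(-7 + 0)*(1 + (-7 + 0)))) = 108*((⅓)*(-6 - 1*(-7))/(-7*(1 - 7))) = 108*((⅓)*(-⅐)*(-6 + 7)/(-6)) = 108*((⅓)*(-⅐)*(-⅙)*1) = 108*(1/126) = 6/7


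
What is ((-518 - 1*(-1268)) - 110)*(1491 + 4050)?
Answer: 3546240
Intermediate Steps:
((-518 - 1*(-1268)) - 110)*(1491 + 4050) = ((-518 + 1268) - 110)*5541 = (750 - 110)*5541 = 640*5541 = 3546240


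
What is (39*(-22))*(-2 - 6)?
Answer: 6864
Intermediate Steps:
(39*(-22))*(-2 - 6) = -858*(-8) = 6864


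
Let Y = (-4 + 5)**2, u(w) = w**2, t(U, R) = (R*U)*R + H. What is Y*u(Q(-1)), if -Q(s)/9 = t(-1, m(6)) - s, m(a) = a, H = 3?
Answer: 82944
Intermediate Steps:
t(U, R) = 3 + U*R**2 (t(U, R) = (R*U)*R + 3 = U*R**2 + 3 = 3 + U*R**2)
Q(s) = 297 + 9*s (Q(s) = -9*((3 - 1*6**2) - s) = -9*((3 - 1*36) - s) = -9*((3 - 36) - s) = -9*(-33 - s) = 297 + 9*s)
Y = 1 (Y = 1**2 = 1)
Y*u(Q(-1)) = 1*(297 + 9*(-1))**2 = 1*(297 - 9)**2 = 1*288**2 = 1*82944 = 82944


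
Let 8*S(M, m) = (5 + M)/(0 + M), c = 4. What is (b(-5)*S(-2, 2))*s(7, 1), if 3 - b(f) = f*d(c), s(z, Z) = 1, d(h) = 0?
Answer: -9/16 ≈ -0.56250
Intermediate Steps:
b(f) = 3 (b(f) = 3 - f*0 = 3 - 1*0 = 3 + 0 = 3)
S(M, m) = (5 + M)/(8*M) (S(M, m) = ((5 + M)/(0 + M))/8 = ((5 + M)/M)/8 = (5 + M)/(8*M))
(b(-5)*S(-2, 2))*s(7, 1) = (3*((1/8)*(5 - 2)/(-2)))*1 = (3*((1/8)*(-1/2)*3))*1 = (3*(-3/16))*1 = -9/16*1 = -9/16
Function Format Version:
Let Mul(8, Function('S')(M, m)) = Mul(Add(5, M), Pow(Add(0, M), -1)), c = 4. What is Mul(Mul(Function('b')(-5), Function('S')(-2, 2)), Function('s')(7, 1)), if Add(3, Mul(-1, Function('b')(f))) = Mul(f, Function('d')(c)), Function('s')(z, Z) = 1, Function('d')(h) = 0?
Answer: Rational(-9, 16) ≈ -0.56250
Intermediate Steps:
Function('b')(f) = 3 (Function('b')(f) = Add(3, Mul(-1, Mul(f, 0))) = Add(3, Mul(-1, 0)) = Add(3, 0) = 3)
Function('S')(M, m) = Mul(Rational(1, 8), Pow(M, -1), Add(5, M)) (Function('S')(M, m) = Mul(Rational(1, 8), Mul(Add(5, M), Pow(Add(0, M), -1))) = Mul(Rational(1, 8), Mul(Add(5, M), Pow(M, -1))) = Mul(Rational(1, 8), Mul(Pow(M, -1), Add(5, M))) = Mul(Rational(1, 8), Pow(M, -1), Add(5, M)))
Mul(Mul(Function('b')(-5), Function('S')(-2, 2)), Function('s')(7, 1)) = Mul(Mul(3, Mul(Rational(1, 8), Pow(-2, -1), Add(5, -2))), 1) = Mul(Mul(3, Mul(Rational(1, 8), Rational(-1, 2), 3)), 1) = Mul(Mul(3, Rational(-3, 16)), 1) = Mul(Rational(-9, 16), 1) = Rational(-9, 16)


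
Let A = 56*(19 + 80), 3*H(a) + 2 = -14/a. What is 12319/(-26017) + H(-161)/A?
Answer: -107127403/226191798 ≈ -0.47361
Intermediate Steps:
H(a) = -⅔ - 14/(3*a) (H(a) = -⅔ + (-14/a)/3 = -⅔ - 14/(3*a))
A = 5544 (A = 56*99 = 5544)
12319/(-26017) + H(-161)/A = 12319/(-26017) + ((⅔)*(-7 - 1*(-161))/(-161))/5544 = 12319*(-1/26017) + ((⅔)*(-1/161)*(-7 + 161))*(1/5544) = -12319/26017 + ((⅔)*(-1/161)*154)*(1/5544) = -12319/26017 - 44/69*1/5544 = -12319/26017 - 1/8694 = -107127403/226191798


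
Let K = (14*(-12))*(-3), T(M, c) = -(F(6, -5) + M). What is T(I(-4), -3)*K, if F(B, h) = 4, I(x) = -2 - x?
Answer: -3024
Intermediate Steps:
T(M, c) = -4 - M (T(M, c) = -(4 + M) = -4 - M)
K = 504 (K = -168*(-3) = 504)
T(I(-4), -3)*K = (-4 - (-2 - 1*(-4)))*504 = (-4 - (-2 + 4))*504 = (-4 - 1*2)*504 = (-4 - 2)*504 = -6*504 = -3024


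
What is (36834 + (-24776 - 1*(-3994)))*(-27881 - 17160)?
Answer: -722998132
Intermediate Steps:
(36834 + (-24776 - 1*(-3994)))*(-27881 - 17160) = (36834 + (-24776 + 3994))*(-45041) = (36834 - 20782)*(-45041) = 16052*(-45041) = -722998132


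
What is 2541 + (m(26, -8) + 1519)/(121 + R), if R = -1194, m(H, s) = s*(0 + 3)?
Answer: 2724998/1073 ≈ 2539.6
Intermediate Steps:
m(H, s) = 3*s (m(H, s) = s*3 = 3*s)
2541 + (m(26, -8) + 1519)/(121 + R) = 2541 + (3*(-8) + 1519)/(121 - 1194) = 2541 + (-24 + 1519)/(-1073) = 2541 + 1495*(-1/1073) = 2541 - 1495/1073 = 2724998/1073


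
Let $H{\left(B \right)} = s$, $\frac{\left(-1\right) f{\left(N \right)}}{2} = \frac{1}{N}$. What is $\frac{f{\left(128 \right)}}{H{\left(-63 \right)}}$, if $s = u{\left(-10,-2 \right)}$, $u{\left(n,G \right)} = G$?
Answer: $\frac{1}{128} \approx 0.0078125$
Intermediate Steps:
$f{\left(N \right)} = - \frac{2}{N}$
$s = -2$
$H{\left(B \right)} = -2$
$\frac{f{\left(128 \right)}}{H{\left(-63 \right)}} = \frac{\left(-2\right) \frac{1}{128}}{-2} = \left(-2\right) \frac{1}{128} \left(- \frac{1}{2}\right) = \left(- \frac{1}{64}\right) \left(- \frac{1}{2}\right) = \frac{1}{128}$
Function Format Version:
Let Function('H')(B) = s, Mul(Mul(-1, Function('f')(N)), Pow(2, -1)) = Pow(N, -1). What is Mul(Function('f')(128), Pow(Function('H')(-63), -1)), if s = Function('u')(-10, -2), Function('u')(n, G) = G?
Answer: Rational(1, 128) ≈ 0.0078125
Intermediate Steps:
Function('f')(N) = Mul(-2, Pow(N, -1))
s = -2
Function('H')(B) = -2
Mul(Function('f')(128), Pow(Function('H')(-63), -1)) = Mul(Mul(-2, Pow(128, -1)), Pow(-2, -1)) = Mul(Mul(-2, Rational(1, 128)), Rational(-1, 2)) = Mul(Rational(-1, 64), Rational(-1, 2)) = Rational(1, 128)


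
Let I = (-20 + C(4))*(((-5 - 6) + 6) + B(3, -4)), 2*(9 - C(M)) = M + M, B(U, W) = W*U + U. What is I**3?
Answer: 9261000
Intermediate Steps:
B(U, W) = U + U*W (B(U, W) = U*W + U = U + U*W)
C(M) = 9 - M (C(M) = 9 - (M + M)/2 = 9 - M)
I = 210 (I = (-20 + (9 - 1*4))*(((-5 - 6) + 6) + 3*(1 - 4)) = (-20 + (9 - 4))*((-11 + 6) + 3*(-3)) = (-20 + 5)*(-5 - 9) = -15*(-14) = 210)
I**3 = 210**3 = 9261000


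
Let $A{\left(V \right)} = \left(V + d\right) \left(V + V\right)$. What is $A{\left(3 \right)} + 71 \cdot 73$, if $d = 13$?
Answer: $5279$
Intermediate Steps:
$A{\left(V \right)} = 2 V \left(13 + V\right)$ ($A{\left(V \right)} = \left(V + 13\right) \left(V + V\right) = \left(13 + V\right) 2 V = 2 V \left(13 + V\right)$)
$A{\left(3 \right)} + 71 \cdot 73 = 2 \cdot 3 \left(13 + 3\right) + 71 \cdot 73 = 2 \cdot 3 \cdot 16 + 5183 = 96 + 5183 = 5279$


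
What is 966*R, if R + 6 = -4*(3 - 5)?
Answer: 1932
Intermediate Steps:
R = 2 (R = -6 - 4*(3 - 5) = -6 - 4*(-2) = -6 + 8 = 2)
966*R = 966*2 = 1932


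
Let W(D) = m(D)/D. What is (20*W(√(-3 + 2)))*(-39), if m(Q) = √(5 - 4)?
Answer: 780*I ≈ 780.0*I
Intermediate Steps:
m(Q) = 1 (m(Q) = √1 = 1)
W(D) = 1/D
(20*W(√(-3 + 2)))*(-39) = (20/(√(-3 + 2)))*(-39) = (20/(√(-1)))*(-39) = (20/I)*(-39) = (20*(-I))*(-39) = -20*I*(-39) = 780*I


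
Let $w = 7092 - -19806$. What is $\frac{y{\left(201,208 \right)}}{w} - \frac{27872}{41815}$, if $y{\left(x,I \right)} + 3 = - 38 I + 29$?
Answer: $- \frac{179853271}{187456645} \approx -0.95944$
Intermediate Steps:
$y{\left(x,I \right)} = 26 - 38 I$ ($y{\left(x,I \right)} = -3 - \left(-29 + 38 I\right) = 26 - 38 I$)
$w = 26898$ ($w = 7092 + 19806 = 26898$)
$\frac{y{\left(201,208 \right)}}{w} - \frac{27872}{41815} = \frac{26 - 7904}{26898} - \frac{27872}{41815} = \left(26 - 7904\right) \frac{1}{26898} - \frac{27872}{41815} = \left(-7878\right) \frac{1}{26898} - \frac{27872}{41815} = - \frac{1313}{4483} - \frac{27872}{41815} = - \frac{179853271}{187456645}$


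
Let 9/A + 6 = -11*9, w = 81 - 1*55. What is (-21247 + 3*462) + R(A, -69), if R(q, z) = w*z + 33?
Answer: -21622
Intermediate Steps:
w = 26 (w = 81 - 55 = 26)
A = -3/35 (A = 9/(-6 - 11*9) = 9/(-6 - 99) = 9/(-105) = 9*(-1/105) = -3/35 ≈ -0.085714)
R(q, z) = 33 + 26*z (R(q, z) = 26*z + 33 = 33 + 26*z)
(-21247 + 3*462) + R(A, -69) = (-21247 + 3*462) + (33 + 26*(-69)) = (-21247 + 1386) + (33 - 1794) = -19861 - 1761 = -21622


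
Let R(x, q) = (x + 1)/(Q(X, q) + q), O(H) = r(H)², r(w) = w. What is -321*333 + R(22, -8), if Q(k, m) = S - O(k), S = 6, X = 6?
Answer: -4061957/38 ≈ -1.0689e+5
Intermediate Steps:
O(H) = H²
Q(k, m) = 6 - k²
R(x, q) = (1 + x)/(-30 + q) (R(x, q) = (x + 1)/((6 - 1*6²) + q) = (1 + x)/((6 - 1*36) + q) = (1 + x)/((6 - 36) + q) = (1 + x)/(-30 + q))
-321*333 + R(22, -8) = -321*333 + (1 + 22)/(-30 - 8) = -106893 + 23/(-38) = -106893 - 1/38*23 = -106893 - 23/38 = -4061957/38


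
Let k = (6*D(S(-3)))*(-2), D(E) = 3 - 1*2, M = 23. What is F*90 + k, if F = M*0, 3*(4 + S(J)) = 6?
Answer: -12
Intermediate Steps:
S(J) = -2 (S(J) = -4 + (⅓)*6 = -4 + 2 = -2)
F = 0 (F = 23*0 = 0)
D(E) = 1 (D(E) = 3 - 2 = 1)
k = -12 (k = (6*1)*(-2) = 6*(-2) = -12)
F*90 + k = 0*90 - 12 = 0 - 12 = -12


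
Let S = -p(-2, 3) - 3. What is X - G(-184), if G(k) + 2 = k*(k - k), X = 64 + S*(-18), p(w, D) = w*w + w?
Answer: 156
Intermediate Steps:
p(w, D) = w + w² (p(w, D) = w² + w = w + w²)
S = -5 (S = -(-2)*(1 - 2) - 3 = -(-2)*(-1) - 3 = -1*2 - 3 = -2 - 3 = -5)
X = 154 (X = 64 - 5*(-18) = 64 + 90 = 154)
G(k) = -2 (G(k) = -2 + k*(k - k) = -2 + k*0 = -2 + 0 = -2)
X - G(-184) = 154 - 1*(-2) = 154 + 2 = 156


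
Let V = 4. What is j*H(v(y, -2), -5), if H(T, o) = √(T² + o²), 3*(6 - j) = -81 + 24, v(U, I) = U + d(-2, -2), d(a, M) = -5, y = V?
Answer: 25*√26 ≈ 127.48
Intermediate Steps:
y = 4
v(U, I) = -5 + U (v(U, I) = U - 5 = -5 + U)
j = 25 (j = 6 - (-81 + 24)/3 = 6 - ⅓*(-57) = 6 + 19 = 25)
j*H(v(y, -2), -5) = 25*√((-5 + 4)² + (-5)²) = 25*√((-1)² + 25) = 25*√(1 + 25) = 25*√26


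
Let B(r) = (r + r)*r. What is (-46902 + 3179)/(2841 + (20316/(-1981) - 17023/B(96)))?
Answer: -1596492527616/103327495997 ≈ -15.451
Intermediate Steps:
B(r) = 2*r² (B(r) = (2*r)*r = 2*r²)
(-46902 + 3179)/(2841 + (20316/(-1981) - 17023/B(96))) = (-46902 + 3179)/(2841 + (20316/(-1981) - 17023/(2*96²))) = -43723/(2841 + (20316*(-1/1981) - 17023/(2*9216))) = -43723/(2841 + (-20316/1981 - 17023/18432)) = -43723/(2841 - 408187075/36513792) = -43723/103327495997/36513792 = -43723*36513792/103327495997 = -1596492527616/103327495997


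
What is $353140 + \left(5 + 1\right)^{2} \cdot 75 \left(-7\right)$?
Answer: $334240$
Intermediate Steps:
$353140 + \left(5 + 1\right)^{2} \cdot 75 \left(-7\right) = 353140 + 6^{2} \cdot 75 \left(-7\right) = 353140 + 36 \cdot 75 \left(-7\right) = 353140 + 2700 \left(-7\right) = 353140 - 18900 = 334240$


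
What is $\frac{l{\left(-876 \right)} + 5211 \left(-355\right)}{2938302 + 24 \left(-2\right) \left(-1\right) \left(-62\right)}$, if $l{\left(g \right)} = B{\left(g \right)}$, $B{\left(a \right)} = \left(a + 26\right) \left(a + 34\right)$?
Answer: $- \frac{1134205}{2935326} \approx -0.3864$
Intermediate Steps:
$B{\left(a \right)} = \left(26 + a\right) \left(34 + a\right)$
$l{\left(g \right)} = 884 + g^{2} + 60 g$
$\frac{l{\left(-876 \right)} + 5211 \left(-355\right)}{2938302 + 24 \left(-2\right) \left(-1\right) \left(-62\right)} = \frac{\left(884 + \left(-876\right)^{2} + 60 \left(-876\right)\right) + 5211 \left(-355\right)}{2938302 + 24 \left(-2\right) \left(-1\right) \left(-62\right)} = \frac{\left(884 + 767376 - 52560\right) - 1849905}{2938302 + \left(-48\right) \left(-1\right) \left(-62\right)} = \frac{715700 - 1849905}{2938302 + 48 \left(-62\right)} = - \frac{1134205}{2938302 - 2976} = - \frac{1134205}{2935326}$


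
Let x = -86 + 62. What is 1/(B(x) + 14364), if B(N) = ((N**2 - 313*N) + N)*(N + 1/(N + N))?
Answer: -1/179340 ≈ -5.5760e-6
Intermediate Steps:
x = -24
B(N) = (N + 1/(2*N))*(N**2 - 312*N) (B(N) = (N**2 - 312*N)*(N + 1/(2*N)) = (N + 1/(2*N))*(N**2 - 312*N))
1/(B(x) + 14364) = 1/((-156 + (-24)**3 + (1/2)*(-24) - 312*(-24)**2) + 14364) = 1/((-156 - 13824 - 12 - 312*576) + 14364) = 1/((-156 - 13824 - 12 - 179712) + 14364) = 1/(-193704 + 14364) = 1/(-179340) = -1/179340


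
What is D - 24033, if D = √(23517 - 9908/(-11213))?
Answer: -24033 + √2956935703177/11213 ≈ -23880.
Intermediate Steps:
D = √2956935703177/11213 (D = √(23517 - 9908*(-1/11213)) = √(23517 + 9908/11213) = √(263706029/11213) = √2956935703177/11213 ≈ 153.36)
D - 24033 = √2956935703177/11213 - 24033 = -24033 + √2956935703177/11213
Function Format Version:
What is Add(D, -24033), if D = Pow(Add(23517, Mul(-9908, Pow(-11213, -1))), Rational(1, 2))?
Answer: Add(-24033, Mul(Rational(1, 11213), Pow(2956935703177, Rational(1, 2)))) ≈ -23880.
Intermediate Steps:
D = Mul(Rational(1, 11213), Pow(2956935703177, Rational(1, 2))) (D = Pow(Add(23517, Mul(-9908, Rational(-1, 11213))), Rational(1, 2)) = Pow(Add(23517, Rational(9908, 11213)), Rational(1, 2)) = Pow(Rational(263706029, 11213), Rational(1, 2)) = Mul(Rational(1, 11213), Pow(2956935703177, Rational(1, 2))) ≈ 153.36)
Add(D, -24033) = Add(Mul(Rational(1, 11213), Pow(2956935703177, Rational(1, 2))), -24033) = Add(-24033, Mul(Rational(1, 11213), Pow(2956935703177, Rational(1, 2))))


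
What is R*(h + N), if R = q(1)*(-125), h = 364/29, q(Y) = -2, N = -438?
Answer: -3084500/29 ≈ -1.0636e+5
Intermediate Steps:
h = 364/29 (h = 364*(1/29) = 364/29 ≈ 12.552)
R = 250 (R = -2*(-125) = 250)
R*(h + N) = 250*(364/29 - 438) = 250*(-12338/29) = -3084500/29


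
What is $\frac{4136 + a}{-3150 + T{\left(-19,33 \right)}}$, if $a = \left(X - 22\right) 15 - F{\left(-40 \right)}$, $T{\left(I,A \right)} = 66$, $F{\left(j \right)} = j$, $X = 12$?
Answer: $- \frac{671}{514} \approx -1.3054$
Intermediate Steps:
$a = -110$ ($a = \left(12 - 22\right) 15 - -40 = \left(-10\right) 15 + 40 = -150 + 40 = -110$)
$\frac{4136 + a}{-3150 + T{\left(-19,33 \right)}} = \frac{4136 - 110}{-3150 + 66} = \frac{4026}{-3084} = 4026 \left(- \frac{1}{3084}\right) = - \frac{671}{514}$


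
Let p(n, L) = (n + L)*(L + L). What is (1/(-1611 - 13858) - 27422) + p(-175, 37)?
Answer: -582160347/15469 ≈ -37634.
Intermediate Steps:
p(n, L) = 2*L*(L + n) (p(n, L) = (L + n)*(2*L) = 2*L*(L + n))
(1/(-1611 - 13858) - 27422) + p(-175, 37) = (1/(-1611 - 13858) - 27422) + 2*37*(37 - 175) = (1/(-15469) - 27422) + 2*37*(-138) = (-1/15469 - 27422) - 10212 = -424190919/15469 - 10212 = -582160347/15469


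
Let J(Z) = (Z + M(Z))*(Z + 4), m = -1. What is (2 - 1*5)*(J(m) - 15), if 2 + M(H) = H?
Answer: 81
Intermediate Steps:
M(H) = -2 + H
J(Z) = (-2 + 2*Z)*(4 + Z) (J(Z) = (Z + (-2 + Z))*(Z + 4) = (-2 + 2*Z)*(4 + Z))
(2 - 1*5)*(J(m) - 15) = (2 - 1*5)*((-8 + 2*(-1)² + 6*(-1)) - 15) = (2 - 5)*((-8 + 2*1 - 6) - 15) = -3*((-8 + 2 - 6) - 15) = -3*(-12 - 15) = -3*(-27) = 81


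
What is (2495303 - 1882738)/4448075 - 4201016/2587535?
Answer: -684056034677/460381989805 ≈ -1.4858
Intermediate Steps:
(2495303 - 1882738)/4448075 - 4201016/2587535 = 612565*(1/4448075) - 4201016*1/2587535 = 122513/889615 - 4201016/2587535 = -684056034677/460381989805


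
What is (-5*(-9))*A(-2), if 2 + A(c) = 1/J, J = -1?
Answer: -135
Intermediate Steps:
A(c) = -3 (A(c) = -2 + 1/(-1) = -2 - 1 = -3)
(-5*(-9))*A(-2) = -5*(-9)*(-3) = 45*(-3) = -135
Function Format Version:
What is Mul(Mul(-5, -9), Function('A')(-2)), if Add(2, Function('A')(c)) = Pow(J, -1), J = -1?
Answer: -135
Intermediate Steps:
Function('A')(c) = -3 (Function('A')(c) = Add(-2, Pow(-1, -1)) = Add(-2, -1) = -3)
Mul(Mul(-5, -9), Function('A')(-2)) = Mul(Mul(-5, -9), -3) = Mul(45, -3) = -135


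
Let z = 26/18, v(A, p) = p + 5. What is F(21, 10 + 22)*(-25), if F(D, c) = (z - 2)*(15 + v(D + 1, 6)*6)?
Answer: 1125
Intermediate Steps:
v(A, p) = 5 + p
z = 13/9 (z = 26*(1/18) = 13/9 ≈ 1.4444)
F(D, c) = -45 (F(D, c) = (13/9 - 2)*(15 + (5 + 6)*6) = -5*(15 + 11*6)/9 = -5*(15 + 66)/9 = -5/9*81 = -45)
F(21, 10 + 22)*(-25) = -45*(-25) = 1125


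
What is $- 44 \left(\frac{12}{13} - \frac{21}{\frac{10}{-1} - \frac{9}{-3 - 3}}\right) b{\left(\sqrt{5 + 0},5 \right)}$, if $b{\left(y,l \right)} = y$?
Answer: $- \frac{33000 \sqrt{5}}{221} \approx -333.89$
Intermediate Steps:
$- 44 \left(\frac{12}{13} - \frac{21}{\frac{10}{-1} - \frac{9}{-3 - 3}}\right) b{\left(\sqrt{5 + 0},5 \right)} = - 44 \left(\frac{12}{13} - \frac{21}{\frac{10}{-1} - \frac{9}{-3 - 3}}\right) \sqrt{5 + 0} = - 44 \left(12 \cdot \frac{1}{13} - \frac{21}{10 \left(-1\right) - \frac{9}{-6}}\right) \sqrt{5} = - 44 \left(\frac{12}{13} - \frac{21}{-10 - - \frac{3}{2}}\right) \sqrt{5} = - 44 \left(\frac{12}{13} - \frac{21}{-10 + \frac{3}{2}}\right) \sqrt{5} = - 44 \left(\frac{12}{13} - \frac{21}{- \frac{17}{2}}\right) \sqrt{5} = - 44 \left(\frac{12}{13} - - \frac{42}{17}\right) \sqrt{5} = - 44 \left(\frac{12}{13} + \frac{42}{17}\right) \sqrt{5} = \left(-44\right) \frac{750}{221} \sqrt{5} = - \frac{33000 \sqrt{5}}{221}$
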